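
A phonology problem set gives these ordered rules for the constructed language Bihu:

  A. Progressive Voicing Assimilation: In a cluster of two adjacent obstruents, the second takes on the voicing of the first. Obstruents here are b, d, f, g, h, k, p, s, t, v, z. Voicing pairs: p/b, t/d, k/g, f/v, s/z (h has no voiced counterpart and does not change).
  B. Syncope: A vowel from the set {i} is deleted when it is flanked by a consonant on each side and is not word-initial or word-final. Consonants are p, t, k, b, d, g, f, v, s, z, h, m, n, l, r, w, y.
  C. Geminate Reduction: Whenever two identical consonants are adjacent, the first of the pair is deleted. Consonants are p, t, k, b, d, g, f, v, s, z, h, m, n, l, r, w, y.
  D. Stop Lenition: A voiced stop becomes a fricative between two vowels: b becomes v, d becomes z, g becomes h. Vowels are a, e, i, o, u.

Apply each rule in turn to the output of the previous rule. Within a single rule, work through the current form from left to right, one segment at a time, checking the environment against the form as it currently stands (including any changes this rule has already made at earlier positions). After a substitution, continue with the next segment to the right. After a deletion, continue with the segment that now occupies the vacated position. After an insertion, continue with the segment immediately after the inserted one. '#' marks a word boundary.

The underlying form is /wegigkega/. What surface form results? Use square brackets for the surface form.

A Progressive Voicing Assimilation: [wegigkega] → [wegiggega]
B Syncope: [wegiggega] → [wegggega]
C Geminate Reduction: [wegggega] → [wegega]
D Stop Lenition: [wegega] → [weheha]

[weheha]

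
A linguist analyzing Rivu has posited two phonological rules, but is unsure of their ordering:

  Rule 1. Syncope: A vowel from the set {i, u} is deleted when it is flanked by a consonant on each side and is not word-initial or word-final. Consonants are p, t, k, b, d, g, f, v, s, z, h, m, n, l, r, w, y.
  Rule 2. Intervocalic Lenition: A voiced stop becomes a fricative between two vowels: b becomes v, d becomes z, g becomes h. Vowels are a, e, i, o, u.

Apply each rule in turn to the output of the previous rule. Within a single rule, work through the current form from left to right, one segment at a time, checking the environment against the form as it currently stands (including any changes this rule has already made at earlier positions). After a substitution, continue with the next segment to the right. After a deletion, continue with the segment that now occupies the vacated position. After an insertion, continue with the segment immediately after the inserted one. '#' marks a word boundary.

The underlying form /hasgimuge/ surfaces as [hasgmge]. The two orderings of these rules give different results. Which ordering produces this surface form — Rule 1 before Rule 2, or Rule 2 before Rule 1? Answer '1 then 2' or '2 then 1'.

Order 1 then 2:
  1 Syncope: [hasgimuge] → [hasgmge]
  2 Intervocalic Lenition: no change — [hasgmge]
  result: [hasgmge]
Order 2 then 1:
  2 Intervocalic Lenition: [hasgimuge] → [hasgimuhe]
  1 Syncope: [hasgimuhe] → [hasgmhe]
  result: [hasgmhe]

1 then 2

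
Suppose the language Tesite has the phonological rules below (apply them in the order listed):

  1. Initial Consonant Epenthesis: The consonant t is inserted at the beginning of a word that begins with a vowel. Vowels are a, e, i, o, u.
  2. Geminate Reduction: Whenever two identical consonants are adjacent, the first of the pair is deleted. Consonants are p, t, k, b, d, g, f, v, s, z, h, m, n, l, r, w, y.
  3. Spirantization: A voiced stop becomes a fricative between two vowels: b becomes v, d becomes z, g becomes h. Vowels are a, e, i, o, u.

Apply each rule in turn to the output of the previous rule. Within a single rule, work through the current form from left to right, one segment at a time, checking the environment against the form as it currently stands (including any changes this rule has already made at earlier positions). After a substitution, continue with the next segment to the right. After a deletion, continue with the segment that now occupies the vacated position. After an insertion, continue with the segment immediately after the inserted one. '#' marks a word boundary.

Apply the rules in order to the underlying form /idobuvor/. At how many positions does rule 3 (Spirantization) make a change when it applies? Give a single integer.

1 Initial Consonant Epenthesis: [idobuvor] → [tidobuvor]
2 Geminate Reduction: no change — [tidobuvor]
3 Spirantization: [tidobuvor] → [tizovuvor]
Rule 3 changed 2 position(s).

2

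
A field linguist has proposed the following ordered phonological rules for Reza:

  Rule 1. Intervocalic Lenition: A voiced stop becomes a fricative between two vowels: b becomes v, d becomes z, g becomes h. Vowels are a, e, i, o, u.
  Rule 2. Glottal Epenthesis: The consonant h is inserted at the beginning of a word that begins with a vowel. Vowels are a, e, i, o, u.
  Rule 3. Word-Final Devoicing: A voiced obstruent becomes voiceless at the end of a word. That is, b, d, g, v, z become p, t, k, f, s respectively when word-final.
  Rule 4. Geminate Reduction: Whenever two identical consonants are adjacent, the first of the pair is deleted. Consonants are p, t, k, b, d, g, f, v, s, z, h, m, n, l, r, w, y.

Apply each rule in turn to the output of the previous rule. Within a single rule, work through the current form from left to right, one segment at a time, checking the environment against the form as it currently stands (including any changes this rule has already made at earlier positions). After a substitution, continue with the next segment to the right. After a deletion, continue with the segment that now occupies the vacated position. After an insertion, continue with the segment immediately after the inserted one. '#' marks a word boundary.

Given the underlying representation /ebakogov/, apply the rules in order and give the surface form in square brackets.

Rule 1 Intervocalic Lenition: [ebakogov] → [evakohov]
Rule 2 Glottal Epenthesis: [evakohov] → [hevakohov]
Rule 3 Word-Final Devoicing: [hevakohov] → [hevakohof]
Rule 4 Geminate Reduction: no change — [hevakohof]

[hevakohof]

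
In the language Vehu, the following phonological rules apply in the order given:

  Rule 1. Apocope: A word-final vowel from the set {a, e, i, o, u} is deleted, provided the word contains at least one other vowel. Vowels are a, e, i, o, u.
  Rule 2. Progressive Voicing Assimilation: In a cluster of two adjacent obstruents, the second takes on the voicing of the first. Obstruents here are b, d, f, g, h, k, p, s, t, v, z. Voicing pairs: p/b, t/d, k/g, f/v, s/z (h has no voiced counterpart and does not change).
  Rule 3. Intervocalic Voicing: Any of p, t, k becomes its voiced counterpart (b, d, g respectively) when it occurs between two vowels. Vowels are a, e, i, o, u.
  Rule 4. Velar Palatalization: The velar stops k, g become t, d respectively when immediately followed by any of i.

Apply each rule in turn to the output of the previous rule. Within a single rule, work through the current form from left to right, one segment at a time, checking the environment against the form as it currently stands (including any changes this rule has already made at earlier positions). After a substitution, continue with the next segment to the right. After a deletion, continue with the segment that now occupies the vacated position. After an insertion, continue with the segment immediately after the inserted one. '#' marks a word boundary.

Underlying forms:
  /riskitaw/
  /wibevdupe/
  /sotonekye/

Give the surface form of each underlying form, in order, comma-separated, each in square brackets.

/riskitaw/:
  Rule 1 Apocope: no change — [riskitaw]
  Rule 2 Progressive Voicing Assimilation: no change — [riskitaw]
  Rule 3 Intervocalic Voicing: [riskitaw] → [riskidaw]
  Rule 4 Velar Palatalization: [riskidaw] → [ristidaw]
/wibevdupe/:
  Rule 1 Apocope: [wibevdupe] → [wibevdup]
  Rule 2 Progressive Voicing Assimilation: no change — [wibevdup]
  Rule 3 Intervocalic Voicing: no change — [wibevdup]
  Rule 4 Velar Palatalization: no change — [wibevdup]
/sotonekye/:
  Rule 1 Apocope: [sotonekye] → [sotoneky]
  Rule 2 Progressive Voicing Assimilation: no change — [sotoneky]
  Rule 3 Intervocalic Voicing: [sotoneky] → [sodoneky]
  Rule 4 Velar Palatalization: no change — [sodoneky]

[ristidaw], [wibevdup], [sodoneky]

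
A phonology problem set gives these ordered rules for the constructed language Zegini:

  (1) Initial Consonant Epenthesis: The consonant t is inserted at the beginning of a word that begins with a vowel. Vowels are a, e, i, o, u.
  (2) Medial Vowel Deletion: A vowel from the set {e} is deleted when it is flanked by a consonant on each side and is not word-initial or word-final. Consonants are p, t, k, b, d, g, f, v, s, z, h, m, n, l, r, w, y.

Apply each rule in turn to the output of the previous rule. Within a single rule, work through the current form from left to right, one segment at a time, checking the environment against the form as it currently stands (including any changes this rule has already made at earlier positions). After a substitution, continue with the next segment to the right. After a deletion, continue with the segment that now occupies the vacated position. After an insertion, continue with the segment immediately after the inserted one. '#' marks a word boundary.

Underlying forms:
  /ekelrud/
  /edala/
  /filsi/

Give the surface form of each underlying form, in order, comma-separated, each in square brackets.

[tklrud], [tdala], [filsi]

/ekelrud/:
  (1) Initial Consonant Epenthesis: [ekelrud] → [tekelrud]
  (2) Medial Vowel Deletion: [tekelrud] → [tklrud]
/edala/:
  (1) Initial Consonant Epenthesis: [edala] → [tedala]
  (2) Medial Vowel Deletion: [tedala] → [tdala]
/filsi/:
  (1) Initial Consonant Epenthesis: no change — [filsi]
  (2) Medial Vowel Deletion: no change — [filsi]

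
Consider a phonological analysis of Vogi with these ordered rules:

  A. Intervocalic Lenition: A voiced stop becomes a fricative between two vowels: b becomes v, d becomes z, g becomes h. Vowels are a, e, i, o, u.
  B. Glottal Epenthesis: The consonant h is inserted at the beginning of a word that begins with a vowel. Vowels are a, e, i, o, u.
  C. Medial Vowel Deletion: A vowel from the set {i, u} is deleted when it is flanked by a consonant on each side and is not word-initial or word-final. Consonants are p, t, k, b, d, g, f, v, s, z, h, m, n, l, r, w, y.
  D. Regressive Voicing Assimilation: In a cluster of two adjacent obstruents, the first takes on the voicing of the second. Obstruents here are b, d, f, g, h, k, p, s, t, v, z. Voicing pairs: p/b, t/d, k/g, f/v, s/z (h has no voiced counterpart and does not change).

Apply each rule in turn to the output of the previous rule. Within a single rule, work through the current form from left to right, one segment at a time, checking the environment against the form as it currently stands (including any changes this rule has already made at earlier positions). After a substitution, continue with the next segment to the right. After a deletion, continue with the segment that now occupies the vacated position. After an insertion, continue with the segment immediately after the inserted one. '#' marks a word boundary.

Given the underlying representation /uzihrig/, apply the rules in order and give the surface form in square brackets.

A Intervocalic Lenition: no change — [uzihrig]
B Glottal Epenthesis: [uzihrig] → [huzihrig]
C Medial Vowel Deletion: [huzihrig] → [hzhrg]
D Regressive Voicing Assimilation: [hzhrg] → [hshrg]

[hshrg]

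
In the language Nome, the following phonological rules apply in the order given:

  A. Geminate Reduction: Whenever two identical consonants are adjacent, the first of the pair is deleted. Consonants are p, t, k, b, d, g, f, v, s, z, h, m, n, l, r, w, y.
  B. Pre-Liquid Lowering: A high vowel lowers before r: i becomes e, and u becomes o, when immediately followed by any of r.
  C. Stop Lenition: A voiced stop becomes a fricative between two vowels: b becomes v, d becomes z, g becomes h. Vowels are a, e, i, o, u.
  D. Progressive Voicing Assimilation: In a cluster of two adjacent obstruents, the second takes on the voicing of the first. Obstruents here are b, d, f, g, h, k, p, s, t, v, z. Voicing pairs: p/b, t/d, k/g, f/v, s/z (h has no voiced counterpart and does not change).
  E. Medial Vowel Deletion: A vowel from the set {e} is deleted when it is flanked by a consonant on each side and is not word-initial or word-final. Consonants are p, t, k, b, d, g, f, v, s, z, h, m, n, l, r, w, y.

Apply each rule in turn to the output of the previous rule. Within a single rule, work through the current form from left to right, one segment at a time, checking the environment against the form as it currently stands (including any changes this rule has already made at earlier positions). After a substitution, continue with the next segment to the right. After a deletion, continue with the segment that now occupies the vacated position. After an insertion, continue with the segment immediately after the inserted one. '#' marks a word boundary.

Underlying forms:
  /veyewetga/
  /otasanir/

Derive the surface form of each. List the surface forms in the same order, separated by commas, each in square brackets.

/veyewetga/:
  A Geminate Reduction: no change — [veyewetga]
  B Pre-Liquid Lowering: no change — [veyewetga]
  C Stop Lenition: no change — [veyewetga]
  D Progressive Voicing Assimilation: [veyewetga] → [veyewetka]
  E Medial Vowel Deletion: [veyewetka] → [vywtka]
/otasanir/:
  A Geminate Reduction: no change — [otasanir]
  B Pre-Liquid Lowering: [otasanir] → [otasaner]
  C Stop Lenition: no change — [otasaner]
  D Progressive Voicing Assimilation: no change — [otasaner]
  E Medial Vowel Deletion: [otasaner] → [otasanr]

[vywtka], [otasanr]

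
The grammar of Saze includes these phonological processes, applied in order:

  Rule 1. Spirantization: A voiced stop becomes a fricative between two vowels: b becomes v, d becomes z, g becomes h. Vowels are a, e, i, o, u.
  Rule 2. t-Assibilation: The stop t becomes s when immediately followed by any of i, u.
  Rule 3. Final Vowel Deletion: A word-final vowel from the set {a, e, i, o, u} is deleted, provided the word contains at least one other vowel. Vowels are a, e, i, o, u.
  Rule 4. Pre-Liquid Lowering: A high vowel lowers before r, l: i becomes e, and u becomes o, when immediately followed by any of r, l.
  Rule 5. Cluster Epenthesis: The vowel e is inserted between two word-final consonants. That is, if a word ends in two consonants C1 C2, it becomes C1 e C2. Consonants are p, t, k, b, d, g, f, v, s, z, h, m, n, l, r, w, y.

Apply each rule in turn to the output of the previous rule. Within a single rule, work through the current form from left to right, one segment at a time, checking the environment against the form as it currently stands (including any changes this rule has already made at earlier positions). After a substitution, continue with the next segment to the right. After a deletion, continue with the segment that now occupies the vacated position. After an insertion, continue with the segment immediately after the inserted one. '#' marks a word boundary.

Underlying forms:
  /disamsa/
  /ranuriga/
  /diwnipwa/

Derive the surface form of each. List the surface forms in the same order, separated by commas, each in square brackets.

/disamsa/:
  Rule 1 Spirantization: no change — [disamsa]
  Rule 2 t-Assibilation: no change — [disamsa]
  Rule 3 Final Vowel Deletion: [disamsa] → [disams]
  Rule 4 Pre-Liquid Lowering: no change — [disams]
  Rule 5 Cluster Epenthesis: [disams] → [disames]
/ranuriga/:
  Rule 1 Spirantization: [ranuriga] → [ranuriha]
  Rule 2 t-Assibilation: no change — [ranuriha]
  Rule 3 Final Vowel Deletion: [ranuriha] → [ranurih]
  Rule 4 Pre-Liquid Lowering: [ranurih] → [ranorih]
  Rule 5 Cluster Epenthesis: no change — [ranorih]
/diwnipwa/:
  Rule 1 Spirantization: no change — [diwnipwa]
  Rule 2 t-Assibilation: no change — [diwnipwa]
  Rule 3 Final Vowel Deletion: [diwnipwa] → [diwnipw]
  Rule 4 Pre-Liquid Lowering: no change — [diwnipw]
  Rule 5 Cluster Epenthesis: [diwnipw] → [diwnipew]

[disames], [ranorih], [diwnipew]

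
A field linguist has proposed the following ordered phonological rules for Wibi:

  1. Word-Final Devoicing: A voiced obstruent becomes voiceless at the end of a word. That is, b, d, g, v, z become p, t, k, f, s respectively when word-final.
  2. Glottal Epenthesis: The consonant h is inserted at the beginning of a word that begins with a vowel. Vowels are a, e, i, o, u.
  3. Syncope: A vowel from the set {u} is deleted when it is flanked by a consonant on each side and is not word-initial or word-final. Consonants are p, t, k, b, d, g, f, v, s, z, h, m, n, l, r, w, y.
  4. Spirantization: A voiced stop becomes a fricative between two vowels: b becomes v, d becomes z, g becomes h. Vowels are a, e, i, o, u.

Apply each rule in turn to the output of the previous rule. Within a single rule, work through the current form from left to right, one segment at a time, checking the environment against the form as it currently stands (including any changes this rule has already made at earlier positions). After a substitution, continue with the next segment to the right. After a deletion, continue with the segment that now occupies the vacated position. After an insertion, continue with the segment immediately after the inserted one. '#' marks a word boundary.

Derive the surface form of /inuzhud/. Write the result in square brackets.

[hinzht]

1 Word-Final Devoicing: [inuzhud] → [inuzhut]
2 Glottal Epenthesis: [inuzhut] → [hinuzhut]
3 Syncope: [hinuzhut] → [hinzht]
4 Spirantization: no change — [hinzht]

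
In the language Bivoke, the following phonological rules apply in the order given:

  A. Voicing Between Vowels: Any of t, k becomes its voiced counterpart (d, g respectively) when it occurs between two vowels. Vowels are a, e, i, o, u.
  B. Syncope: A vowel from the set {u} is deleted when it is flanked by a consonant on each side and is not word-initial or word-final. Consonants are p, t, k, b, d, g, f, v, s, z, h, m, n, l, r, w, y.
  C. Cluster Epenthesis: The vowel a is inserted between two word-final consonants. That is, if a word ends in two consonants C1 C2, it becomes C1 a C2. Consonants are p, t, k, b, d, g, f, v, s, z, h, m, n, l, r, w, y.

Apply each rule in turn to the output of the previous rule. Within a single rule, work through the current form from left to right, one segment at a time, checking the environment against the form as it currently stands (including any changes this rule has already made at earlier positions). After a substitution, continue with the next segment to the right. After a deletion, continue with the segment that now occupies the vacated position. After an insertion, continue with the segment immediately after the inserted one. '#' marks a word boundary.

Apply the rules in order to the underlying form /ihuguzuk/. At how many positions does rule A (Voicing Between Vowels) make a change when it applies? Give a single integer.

0

A Voicing Between Vowels: no change — [ihuguzuk]
B Syncope: [ihuguzuk] → [ihgzk]
C Cluster Epenthesis: [ihgzk] → [ihgzak]
Rule A changed 0 position(s).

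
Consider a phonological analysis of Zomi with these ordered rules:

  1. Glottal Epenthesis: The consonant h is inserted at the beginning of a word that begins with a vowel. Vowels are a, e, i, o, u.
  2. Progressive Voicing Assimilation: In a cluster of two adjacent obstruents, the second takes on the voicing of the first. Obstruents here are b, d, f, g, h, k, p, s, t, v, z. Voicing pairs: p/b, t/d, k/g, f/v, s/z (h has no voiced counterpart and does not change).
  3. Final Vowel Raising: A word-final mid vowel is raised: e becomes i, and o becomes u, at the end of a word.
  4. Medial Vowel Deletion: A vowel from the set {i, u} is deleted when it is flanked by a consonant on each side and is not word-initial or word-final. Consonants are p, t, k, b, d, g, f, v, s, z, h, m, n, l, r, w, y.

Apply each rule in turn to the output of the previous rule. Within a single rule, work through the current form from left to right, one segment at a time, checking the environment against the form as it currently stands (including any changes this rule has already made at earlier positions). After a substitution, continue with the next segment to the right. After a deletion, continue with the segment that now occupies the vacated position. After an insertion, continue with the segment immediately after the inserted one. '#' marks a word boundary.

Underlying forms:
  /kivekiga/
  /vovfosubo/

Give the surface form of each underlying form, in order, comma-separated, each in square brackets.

/kivekiga/:
  1 Glottal Epenthesis: no change — [kivekiga]
  2 Progressive Voicing Assimilation: no change — [kivekiga]
  3 Final Vowel Raising: no change — [kivekiga]
  4 Medial Vowel Deletion: [kivekiga] → [kvekga]
/vovfosubo/:
  1 Glottal Epenthesis: no change — [vovfosubo]
  2 Progressive Voicing Assimilation: [vovfosubo] → [vovvosubo]
  3 Final Vowel Raising: [vovvosubo] → [vovvosubu]
  4 Medial Vowel Deletion: [vovvosubu] → [vovvosbu]

[kvekga], [vovvosbu]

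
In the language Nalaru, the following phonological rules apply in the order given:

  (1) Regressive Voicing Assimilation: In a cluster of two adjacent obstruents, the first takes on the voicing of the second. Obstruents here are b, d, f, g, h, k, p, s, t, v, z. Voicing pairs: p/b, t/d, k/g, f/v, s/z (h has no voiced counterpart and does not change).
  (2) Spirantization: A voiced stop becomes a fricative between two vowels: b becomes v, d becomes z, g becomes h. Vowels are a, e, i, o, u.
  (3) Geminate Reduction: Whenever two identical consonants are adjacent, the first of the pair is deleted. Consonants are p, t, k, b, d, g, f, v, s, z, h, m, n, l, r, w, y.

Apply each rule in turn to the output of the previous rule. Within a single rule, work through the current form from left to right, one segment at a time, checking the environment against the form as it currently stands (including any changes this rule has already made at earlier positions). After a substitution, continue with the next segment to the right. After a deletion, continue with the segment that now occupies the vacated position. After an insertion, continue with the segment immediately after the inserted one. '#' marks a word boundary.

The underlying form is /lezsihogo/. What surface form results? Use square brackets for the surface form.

[lesihoho]

(1) Regressive Voicing Assimilation: [lezsihogo] → [lessihogo]
(2) Spirantization: [lessihogo] → [lessihoho]
(3) Geminate Reduction: [lessihoho] → [lesihoho]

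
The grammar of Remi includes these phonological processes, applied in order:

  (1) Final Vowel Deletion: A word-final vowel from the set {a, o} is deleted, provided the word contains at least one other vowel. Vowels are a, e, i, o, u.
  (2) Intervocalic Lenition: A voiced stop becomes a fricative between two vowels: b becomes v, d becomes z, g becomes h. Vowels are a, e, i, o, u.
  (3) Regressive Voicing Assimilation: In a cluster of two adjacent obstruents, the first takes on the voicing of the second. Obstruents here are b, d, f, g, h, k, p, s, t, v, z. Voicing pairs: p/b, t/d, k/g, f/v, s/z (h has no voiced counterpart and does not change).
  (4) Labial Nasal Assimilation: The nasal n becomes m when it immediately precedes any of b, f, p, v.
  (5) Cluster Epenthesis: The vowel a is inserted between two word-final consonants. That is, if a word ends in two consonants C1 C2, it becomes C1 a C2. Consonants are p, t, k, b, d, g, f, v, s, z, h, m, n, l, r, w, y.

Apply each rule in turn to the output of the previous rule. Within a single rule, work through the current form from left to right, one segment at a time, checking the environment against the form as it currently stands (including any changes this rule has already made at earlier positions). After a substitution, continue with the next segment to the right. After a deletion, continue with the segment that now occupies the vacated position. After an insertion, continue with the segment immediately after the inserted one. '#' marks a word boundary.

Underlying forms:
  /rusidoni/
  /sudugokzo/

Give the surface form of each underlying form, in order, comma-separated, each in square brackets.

/rusidoni/:
  (1) Final Vowel Deletion: no change — [rusidoni]
  (2) Intervocalic Lenition: [rusidoni] → [rusizoni]
  (3) Regressive Voicing Assimilation: no change — [rusizoni]
  (4) Labial Nasal Assimilation: no change — [rusizoni]
  (5) Cluster Epenthesis: no change — [rusizoni]
/sudugokzo/:
  (1) Final Vowel Deletion: [sudugokzo] → [sudugokz]
  (2) Intervocalic Lenition: [sudugokz] → [suzuhokz]
  (3) Regressive Voicing Assimilation: [suzuhokz] → [suzuhogz]
  (4) Labial Nasal Assimilation: no change — [suzuhogz]
  (5) Cluster Epenthesis: [suzuhogz] → [suzuhogaz]

[rusizoni], [suzuhogaz]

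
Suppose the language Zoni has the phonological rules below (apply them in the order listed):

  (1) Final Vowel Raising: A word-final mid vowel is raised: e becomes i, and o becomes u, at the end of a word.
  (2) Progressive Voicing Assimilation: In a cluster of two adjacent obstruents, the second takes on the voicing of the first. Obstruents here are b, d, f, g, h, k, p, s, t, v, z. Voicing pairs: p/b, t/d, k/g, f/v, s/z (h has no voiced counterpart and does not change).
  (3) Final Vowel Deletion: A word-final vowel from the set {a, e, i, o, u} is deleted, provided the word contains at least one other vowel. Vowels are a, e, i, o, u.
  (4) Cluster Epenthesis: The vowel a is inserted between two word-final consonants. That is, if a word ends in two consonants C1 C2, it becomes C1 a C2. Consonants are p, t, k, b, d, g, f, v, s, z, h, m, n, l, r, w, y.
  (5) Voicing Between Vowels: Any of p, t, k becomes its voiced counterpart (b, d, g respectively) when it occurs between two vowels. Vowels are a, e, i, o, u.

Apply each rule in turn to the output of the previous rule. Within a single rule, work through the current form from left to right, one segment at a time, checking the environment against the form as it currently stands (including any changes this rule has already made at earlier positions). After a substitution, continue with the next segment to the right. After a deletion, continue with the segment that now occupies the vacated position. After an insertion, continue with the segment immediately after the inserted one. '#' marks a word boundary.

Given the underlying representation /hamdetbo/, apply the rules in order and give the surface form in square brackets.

[hamdedap]

(1) Final Vowel Raising: [hamdetbo] → [hamdetbu]
(2) Progressive Voicing Assimilation: [hamdetbu] → [hamdetpu]
(3) Final Vowel Deletion: [hamdetpu] → [hamdetp]
(4) Cluster Epenthesis: [hamdetp] → [hamdetap]
(5) Voicing Between Vowels: [hamdetap] → [hamdedap]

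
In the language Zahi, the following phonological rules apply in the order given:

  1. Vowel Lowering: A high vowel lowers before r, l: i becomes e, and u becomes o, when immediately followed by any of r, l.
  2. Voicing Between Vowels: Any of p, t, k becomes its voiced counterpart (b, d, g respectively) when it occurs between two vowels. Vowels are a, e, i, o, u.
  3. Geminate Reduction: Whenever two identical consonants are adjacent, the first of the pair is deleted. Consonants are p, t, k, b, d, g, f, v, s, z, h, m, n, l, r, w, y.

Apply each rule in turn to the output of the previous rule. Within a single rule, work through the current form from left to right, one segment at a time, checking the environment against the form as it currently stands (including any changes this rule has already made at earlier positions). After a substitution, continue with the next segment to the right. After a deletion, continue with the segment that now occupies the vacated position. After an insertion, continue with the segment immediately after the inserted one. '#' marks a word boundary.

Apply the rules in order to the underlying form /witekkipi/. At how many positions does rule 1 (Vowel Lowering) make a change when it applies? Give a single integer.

1 Vowel Lowering: no change — [witekkipi]
2 Voicing Between Vowels: [witekkipi] → [widekkibi]
3 Geminate Reduction: [widekkibi] → [widekibi]
Rule 1 changed 0 position(s).

0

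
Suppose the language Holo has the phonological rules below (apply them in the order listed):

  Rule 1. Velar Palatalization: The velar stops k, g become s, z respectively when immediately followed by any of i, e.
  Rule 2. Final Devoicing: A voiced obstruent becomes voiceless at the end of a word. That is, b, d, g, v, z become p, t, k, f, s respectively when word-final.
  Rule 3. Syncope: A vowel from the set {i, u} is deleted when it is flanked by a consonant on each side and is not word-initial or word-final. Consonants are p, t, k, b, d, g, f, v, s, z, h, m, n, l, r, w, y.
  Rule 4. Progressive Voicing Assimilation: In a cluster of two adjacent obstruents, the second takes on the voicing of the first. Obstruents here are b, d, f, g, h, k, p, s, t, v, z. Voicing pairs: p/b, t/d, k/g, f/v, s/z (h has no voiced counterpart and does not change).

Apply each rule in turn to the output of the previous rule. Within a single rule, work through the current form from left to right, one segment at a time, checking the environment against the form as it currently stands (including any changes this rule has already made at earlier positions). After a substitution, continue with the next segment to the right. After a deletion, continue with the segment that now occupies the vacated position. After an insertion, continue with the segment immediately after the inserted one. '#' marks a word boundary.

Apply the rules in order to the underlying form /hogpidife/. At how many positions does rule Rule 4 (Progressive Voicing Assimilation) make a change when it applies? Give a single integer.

Rule 1 Velar Palatalization: no change — [hogpidife]
Rule 2 Final Devoicing: no change — [hogpidife]
Rule 3 Syncope: [hogpidife] → [hogpdfe]
Rule 4 Progressive Voicing Assimilation: [hogpdfe] → [hogbdve]
Rule Rule 4 changed 2 position(s).

2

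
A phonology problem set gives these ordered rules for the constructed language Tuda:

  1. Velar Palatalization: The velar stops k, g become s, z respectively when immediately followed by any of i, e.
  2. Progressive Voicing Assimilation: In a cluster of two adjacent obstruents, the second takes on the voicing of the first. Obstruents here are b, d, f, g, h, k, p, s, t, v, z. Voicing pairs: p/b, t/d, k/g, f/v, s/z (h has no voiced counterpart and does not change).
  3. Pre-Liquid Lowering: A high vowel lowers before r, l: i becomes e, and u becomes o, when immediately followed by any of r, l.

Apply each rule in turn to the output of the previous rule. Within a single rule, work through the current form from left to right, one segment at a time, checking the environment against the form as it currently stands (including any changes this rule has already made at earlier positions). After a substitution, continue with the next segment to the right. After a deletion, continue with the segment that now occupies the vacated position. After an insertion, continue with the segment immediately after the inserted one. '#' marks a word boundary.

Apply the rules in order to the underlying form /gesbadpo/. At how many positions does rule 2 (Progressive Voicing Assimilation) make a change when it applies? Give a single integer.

2

1 Velar Palatalization: [gesbadpo] → [zesbadpo]
2 Progressive Voicing Assimilation: [zesbadpo] → [zespadbo]
3 Pre-Liquid Lowering: no change — [zespadbo]
Rule 2 changed 2 position(s).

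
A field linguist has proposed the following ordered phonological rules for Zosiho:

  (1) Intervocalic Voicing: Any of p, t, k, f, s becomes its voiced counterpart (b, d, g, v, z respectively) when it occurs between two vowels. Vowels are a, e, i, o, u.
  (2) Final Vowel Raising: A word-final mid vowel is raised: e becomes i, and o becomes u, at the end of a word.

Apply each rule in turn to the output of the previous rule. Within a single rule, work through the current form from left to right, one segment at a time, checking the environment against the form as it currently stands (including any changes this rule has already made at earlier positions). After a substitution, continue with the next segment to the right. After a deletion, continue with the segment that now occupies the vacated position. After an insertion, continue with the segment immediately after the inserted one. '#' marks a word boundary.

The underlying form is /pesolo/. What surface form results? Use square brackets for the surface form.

(1) Intervocalic Voicing: [pesolo] → [pezolo]
(2) Final Vowel Raising: [pezolo] → [pezolu]

[pezolu]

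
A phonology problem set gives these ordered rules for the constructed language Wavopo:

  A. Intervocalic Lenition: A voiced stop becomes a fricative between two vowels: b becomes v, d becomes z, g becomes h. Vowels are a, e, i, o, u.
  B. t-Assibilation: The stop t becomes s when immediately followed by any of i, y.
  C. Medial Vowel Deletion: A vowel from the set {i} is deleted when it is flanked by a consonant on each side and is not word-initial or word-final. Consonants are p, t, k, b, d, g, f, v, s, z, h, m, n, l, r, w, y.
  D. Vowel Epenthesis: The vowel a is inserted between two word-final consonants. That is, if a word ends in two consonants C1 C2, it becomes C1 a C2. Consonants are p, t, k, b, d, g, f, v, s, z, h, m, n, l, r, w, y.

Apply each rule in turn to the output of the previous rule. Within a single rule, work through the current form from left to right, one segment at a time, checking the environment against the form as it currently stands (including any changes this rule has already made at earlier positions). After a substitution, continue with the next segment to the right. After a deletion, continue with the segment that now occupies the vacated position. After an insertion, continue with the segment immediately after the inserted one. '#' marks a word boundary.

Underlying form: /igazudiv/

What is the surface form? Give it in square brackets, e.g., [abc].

[ihazuzav]

A Intervocalic Lenition: [igazudiv] → [ihazuziv]
B t-Assibilation: no change — [ihazuziv]
C Medial Vowel Deletion: [ihazuziv] → [ihazuzv]
D Vowel Epenthesis: [ihazuzv] → [ihazuzav]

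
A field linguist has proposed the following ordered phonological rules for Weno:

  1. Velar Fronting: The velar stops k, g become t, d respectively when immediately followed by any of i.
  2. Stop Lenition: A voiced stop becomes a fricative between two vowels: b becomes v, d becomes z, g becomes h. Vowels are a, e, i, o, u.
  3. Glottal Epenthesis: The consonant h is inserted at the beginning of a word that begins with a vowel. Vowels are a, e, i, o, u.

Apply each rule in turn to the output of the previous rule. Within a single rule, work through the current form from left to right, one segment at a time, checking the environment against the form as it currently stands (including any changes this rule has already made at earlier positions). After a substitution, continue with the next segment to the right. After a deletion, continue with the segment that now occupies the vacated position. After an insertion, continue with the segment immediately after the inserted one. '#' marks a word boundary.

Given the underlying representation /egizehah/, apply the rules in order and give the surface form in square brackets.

1 Velar Fronting: [egizehah] → [edizehah]
2 Stop Lenition: [edizehah] → [ezizehah]
3 Glottal Epenthesis: [ezizehah] → [hezizehah]

[hezizehah]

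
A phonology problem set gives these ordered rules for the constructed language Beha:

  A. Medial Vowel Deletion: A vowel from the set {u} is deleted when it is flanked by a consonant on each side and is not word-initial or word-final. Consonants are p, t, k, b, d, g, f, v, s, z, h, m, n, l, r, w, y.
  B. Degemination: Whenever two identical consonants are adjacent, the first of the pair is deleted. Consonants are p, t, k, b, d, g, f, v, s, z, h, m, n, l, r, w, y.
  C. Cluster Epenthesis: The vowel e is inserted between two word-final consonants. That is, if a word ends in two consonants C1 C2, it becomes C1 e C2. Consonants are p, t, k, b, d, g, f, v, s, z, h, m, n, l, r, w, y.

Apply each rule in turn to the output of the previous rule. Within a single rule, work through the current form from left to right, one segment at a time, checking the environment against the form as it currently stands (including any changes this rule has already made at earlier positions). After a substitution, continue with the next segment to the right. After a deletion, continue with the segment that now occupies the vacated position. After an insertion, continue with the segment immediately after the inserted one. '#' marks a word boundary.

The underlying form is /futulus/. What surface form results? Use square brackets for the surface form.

A Medial Vowel Deletion: [futulus] → [ftls]
B Degemination: no change — [ftls]
C Cluster Epenthesis: [ftls] → [ftles]

[ftles]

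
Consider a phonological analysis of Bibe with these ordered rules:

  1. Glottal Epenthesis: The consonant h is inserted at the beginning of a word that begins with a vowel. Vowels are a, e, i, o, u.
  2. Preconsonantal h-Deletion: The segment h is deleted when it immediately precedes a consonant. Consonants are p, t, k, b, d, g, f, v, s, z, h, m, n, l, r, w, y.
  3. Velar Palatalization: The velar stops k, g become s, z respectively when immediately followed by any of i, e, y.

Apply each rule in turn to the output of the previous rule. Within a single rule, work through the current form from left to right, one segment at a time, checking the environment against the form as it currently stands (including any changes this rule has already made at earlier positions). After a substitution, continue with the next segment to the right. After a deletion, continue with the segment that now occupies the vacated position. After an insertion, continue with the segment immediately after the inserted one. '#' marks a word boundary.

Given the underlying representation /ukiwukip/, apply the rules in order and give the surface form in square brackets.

[husiwusip]

1 Glottal Epenthesis: [ukiwukip] → [hukiwukip]
2 Preconsonantal h-Deletion: no change — [hukiwukip]
3 Velar Palatalization: [hukiwukip] → [husiwusip]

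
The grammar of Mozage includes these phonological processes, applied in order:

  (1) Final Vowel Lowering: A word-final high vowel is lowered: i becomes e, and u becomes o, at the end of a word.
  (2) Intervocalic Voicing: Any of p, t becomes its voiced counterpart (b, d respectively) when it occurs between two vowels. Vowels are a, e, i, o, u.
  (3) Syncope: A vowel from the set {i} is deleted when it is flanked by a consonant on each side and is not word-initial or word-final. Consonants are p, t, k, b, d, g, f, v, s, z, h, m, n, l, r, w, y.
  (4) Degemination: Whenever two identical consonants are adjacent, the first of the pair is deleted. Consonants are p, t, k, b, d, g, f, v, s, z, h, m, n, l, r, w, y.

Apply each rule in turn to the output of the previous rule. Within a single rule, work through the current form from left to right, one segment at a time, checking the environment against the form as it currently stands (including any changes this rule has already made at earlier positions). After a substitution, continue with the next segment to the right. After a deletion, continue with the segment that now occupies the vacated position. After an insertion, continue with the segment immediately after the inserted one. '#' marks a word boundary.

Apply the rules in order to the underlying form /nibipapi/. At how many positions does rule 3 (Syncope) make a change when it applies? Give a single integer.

(1) Final Vowel Lowering: [nibipapi] → [nibipape]
(2) Intervocalic Voicing: [nibipape] → [nibibabe]
(3) Syncope: [nibibabe] → [nbbabe]
(4) Degemination: [nbbabe] → [nbabe]
Rule 3 changed 2 position(s).

2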